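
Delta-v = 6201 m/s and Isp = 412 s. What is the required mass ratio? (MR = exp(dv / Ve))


Ve = 412 * 9.81 = 4041.72 m/s
MR = exp(6201 / 4041.72) = 4.638

4.638


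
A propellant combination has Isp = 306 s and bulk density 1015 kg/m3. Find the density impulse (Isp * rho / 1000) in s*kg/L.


rho*Isp = 306 * 1015 / 1000 = 311 s*kg/L

311 s*kg/L


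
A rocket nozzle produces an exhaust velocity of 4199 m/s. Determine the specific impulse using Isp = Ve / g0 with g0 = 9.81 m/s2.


Isp = Ve / g0 = 4199 / 9.81 = 428.0 s

428.0 s


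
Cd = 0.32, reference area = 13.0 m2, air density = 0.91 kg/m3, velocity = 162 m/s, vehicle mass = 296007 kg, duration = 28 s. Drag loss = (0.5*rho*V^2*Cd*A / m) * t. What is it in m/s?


D = 0.5 * 0.91 * 162^2 * 0.32 * 13.0 = 49674.64 N
a = 49674.64 / 296007 = 0.1678 m/s2
dV = 0.1678 * 28 = 4.7 m/s

4.7 m/s


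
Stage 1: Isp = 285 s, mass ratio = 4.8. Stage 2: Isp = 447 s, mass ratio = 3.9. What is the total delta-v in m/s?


dV1 = 285 * 9.81 * ln(4.8) = 4385.6 m/s
dV2 = 447 * 9.81 * ln(3.9) = 5968.0 m/s
Total dV = 4385.6 + 5968.0 = 10353.6 m/s ~ 10354 m/s

10354 m/s


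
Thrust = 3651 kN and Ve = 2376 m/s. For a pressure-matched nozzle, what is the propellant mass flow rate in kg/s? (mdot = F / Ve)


mdot = F / Ve = 3651000 / 2376 = 1536.6 kg/s

1536.6 kg/s


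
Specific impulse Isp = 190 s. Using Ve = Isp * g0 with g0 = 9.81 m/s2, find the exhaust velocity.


Ve = Isp * g0 = 190 * 9.81 = 1863.9 m/s

1863.9 m/s


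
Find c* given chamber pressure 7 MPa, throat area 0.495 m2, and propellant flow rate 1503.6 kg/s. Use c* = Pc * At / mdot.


c* = 7e6 * 0.495 / 1503.6 = 2304 m/s

2304 m/s


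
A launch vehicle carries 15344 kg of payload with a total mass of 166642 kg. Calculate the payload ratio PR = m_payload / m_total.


PR = 15344 / 166642 = 0.0921

0.0921


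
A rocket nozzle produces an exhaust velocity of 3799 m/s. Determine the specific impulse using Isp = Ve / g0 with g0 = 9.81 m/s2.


Isp = Ve / g0 = 3799 / 9.81 = 387.3 s

387.3 s


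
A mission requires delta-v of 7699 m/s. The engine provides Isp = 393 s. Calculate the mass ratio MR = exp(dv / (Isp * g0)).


Ve = 393 * 9.81 = 3855.33 m/s
MR = exp(7699 / 3855.33) = 7.367

7.367


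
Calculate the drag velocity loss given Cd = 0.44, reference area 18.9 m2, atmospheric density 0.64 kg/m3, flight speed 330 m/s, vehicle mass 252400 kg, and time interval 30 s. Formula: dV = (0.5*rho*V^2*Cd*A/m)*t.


D = 0.5 * 0.64 * 330^2 * 0.44 * 18.9 = 289795.97 N
a = 289795.97 / 252400 = 1.1482 m/s2
dV = 1.1482 * 30 = 34.4 m/s

34.4 m/s


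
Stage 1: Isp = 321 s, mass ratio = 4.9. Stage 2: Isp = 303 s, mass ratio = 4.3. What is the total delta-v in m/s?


dV1 = 321 * 9.81 * ln(4.9) = 5004.5 m/s
dV2 = 303 * 9.81 * ln(4.3) = 4335.6 m/s
Total dV = 5004.5 + 4335.6 = 9340.1 m/s ~ 9340 m/s

9340 m/s


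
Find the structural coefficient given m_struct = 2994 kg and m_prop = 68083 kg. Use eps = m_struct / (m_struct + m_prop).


eps = 2994 / (2994 + 68083) = 0.0421

0.0421


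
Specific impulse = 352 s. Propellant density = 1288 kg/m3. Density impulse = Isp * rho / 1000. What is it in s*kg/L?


rho*Isp = 352 * 1288 / 1000 = 453 s*kg/L

453 s*kg/L


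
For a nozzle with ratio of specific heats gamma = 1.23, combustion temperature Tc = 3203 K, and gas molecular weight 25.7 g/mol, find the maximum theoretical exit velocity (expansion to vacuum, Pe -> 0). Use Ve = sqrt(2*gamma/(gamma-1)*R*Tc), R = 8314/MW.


R = 8314 / 25.7 = 323.5 J/(kg.K)
Ve = sqrt(2 * 1.23 / (1.23 - 1) * 323.5 * 3203) = 3329 m/s

3329 m/s


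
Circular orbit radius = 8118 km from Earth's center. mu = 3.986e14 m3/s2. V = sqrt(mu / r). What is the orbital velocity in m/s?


V = sqrt(3.986e14 / 8118000) = 7007 m/s

7007 m/s


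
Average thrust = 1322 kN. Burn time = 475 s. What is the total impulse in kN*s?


It = 1322 * 475 = 627950 kN*s

627950 kN*s


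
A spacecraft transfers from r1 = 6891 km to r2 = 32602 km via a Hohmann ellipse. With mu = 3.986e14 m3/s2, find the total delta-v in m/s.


V1 = sqrt(mu/r1) = 7605.5 m/s
dV1 = V1*(sqrt(2*r2/(r1+r2)) - 1) = 2166.98 m/s
V2 = sqrt(mu/r2) = 3496.6 m/s
dV2 = V2*(1 - sqrt(2*r1/(r1+r2))) = 1431.02 m/s
Total dV = 3598 m/s

3598 m/s


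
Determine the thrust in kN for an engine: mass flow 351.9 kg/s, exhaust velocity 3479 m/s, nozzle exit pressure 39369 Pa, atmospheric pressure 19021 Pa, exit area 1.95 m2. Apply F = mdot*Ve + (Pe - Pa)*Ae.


F = 351.9 * 3479 + (39369 - 19021) * 1.95 = 1.2639e+06 N = 1263.9 kN

1263.9 kN


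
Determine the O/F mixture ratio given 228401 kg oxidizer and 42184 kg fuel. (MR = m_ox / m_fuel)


MR = 228401 / 42184 = 5.41

5.41


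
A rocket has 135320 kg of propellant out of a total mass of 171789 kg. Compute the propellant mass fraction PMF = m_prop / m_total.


PMF = 135320 / 171789 = 0.788

0.788


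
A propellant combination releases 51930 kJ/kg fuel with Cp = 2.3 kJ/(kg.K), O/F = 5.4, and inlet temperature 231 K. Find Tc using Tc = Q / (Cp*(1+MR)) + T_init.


Tc = 51930 / (2.3 * (1 + 5.4)) + 231 = 3759 K

3759 K


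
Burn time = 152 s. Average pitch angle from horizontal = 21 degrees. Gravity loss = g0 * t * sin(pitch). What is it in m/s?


GL = 9.81 * 152 * sin(21 deg) = 534 m/s

534 m/s


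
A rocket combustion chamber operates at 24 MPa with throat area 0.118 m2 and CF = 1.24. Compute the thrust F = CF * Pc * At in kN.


F = 1.24 * 24e6 * 0.118 = 3.5117e+06 N = 3511.7 kN

3511.7 kN


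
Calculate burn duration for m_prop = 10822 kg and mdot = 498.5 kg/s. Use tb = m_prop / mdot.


tb = 10822 / 498.5 = 21.7 s

21.7 s


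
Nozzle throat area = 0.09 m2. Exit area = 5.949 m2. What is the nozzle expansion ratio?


AR = 5.949 / 0.09 = 66.1

66.1


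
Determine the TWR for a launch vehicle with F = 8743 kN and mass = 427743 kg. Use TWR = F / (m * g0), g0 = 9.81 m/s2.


TWR = 8743000 / (427743 * 9.81) = 2.08

2.08


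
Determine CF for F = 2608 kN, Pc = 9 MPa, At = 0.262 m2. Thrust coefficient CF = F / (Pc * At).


CF = 2608000 / (9e6 * 0.262) = 1.11

1.11


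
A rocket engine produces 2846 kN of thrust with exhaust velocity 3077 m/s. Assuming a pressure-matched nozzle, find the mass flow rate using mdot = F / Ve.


mdot = F / Ve = 2846000 / 3077 = 924.9 kg/s

924.9 kg/s


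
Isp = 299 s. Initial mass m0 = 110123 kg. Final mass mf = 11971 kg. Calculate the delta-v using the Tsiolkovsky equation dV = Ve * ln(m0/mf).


Ve = 299 * 9.81 = 2933.19 m/s
dV = 2933.19 * ln(110123/11971) = 6509 m/s

6509 m/s


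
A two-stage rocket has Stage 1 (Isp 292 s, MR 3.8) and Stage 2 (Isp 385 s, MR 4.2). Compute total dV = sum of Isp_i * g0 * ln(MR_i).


dV1 = 292 * 9.81 * ln(3.8) = 3824.1 m/s
dV2 = 385 * 9.81 * ln(4.2) = 5420.1 m/s
Total dV = 3824.1 + 5420.1 = 9244.2 m/s ~ 9244 m/s

9244 m/s


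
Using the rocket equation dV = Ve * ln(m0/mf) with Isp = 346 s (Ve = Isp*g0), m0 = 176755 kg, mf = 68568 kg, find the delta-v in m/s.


Ve = 346 * 9.81 = 3394.26 m/s
dV = 3394.26 * ln(176755/68568) = 3214 m/s

3214 m/s


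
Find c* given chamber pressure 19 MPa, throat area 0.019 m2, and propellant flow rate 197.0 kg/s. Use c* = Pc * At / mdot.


c* = 19e6 * 0.019 / 197.0 = 1832 m/s

1832 m/s


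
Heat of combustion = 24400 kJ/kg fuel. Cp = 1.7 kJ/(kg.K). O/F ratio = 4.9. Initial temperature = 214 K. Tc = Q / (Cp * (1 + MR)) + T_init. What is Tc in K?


Tc = 24400 / (1.7 * (1 + 4.9)) + 214 = 2647 K

2647 K


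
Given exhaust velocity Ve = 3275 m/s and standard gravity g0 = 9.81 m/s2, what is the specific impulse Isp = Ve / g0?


Isp = Ve / g0 = 3275 / 9.81 = 333.8 s

333.8 s


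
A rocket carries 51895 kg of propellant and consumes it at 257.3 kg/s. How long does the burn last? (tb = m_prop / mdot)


tb = 51895 / 257.3 = 201.7 s

201.7 s


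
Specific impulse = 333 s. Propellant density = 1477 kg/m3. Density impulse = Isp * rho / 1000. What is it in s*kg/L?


rho*Isp = 333 * 1477 / 1000 = 492 s*kg/L

492 s*kg/L


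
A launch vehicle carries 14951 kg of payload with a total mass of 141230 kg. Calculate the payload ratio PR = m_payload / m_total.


PR = 14951 / 141230 = 0.1059

0.1059


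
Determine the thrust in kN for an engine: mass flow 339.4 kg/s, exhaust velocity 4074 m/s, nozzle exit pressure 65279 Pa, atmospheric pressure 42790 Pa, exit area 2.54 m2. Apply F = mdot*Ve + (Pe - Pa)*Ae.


F = 339.4 * 4074 + (65279 - 42790) * 2.54 = 1.4398e+06 N = 1439.8 kN

1439.8 kN


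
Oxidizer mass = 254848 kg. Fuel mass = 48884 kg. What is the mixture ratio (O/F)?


MR = 254848 / 48884 = 5.21

5.21


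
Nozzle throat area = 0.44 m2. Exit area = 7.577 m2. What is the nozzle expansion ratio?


AR = 7.577 / 0.44 = 17.2

17.2


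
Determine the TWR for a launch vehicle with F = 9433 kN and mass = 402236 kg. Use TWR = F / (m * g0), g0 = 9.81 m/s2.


TWR = 9433000 / (402236 * 9.81) = 2.39

2.39


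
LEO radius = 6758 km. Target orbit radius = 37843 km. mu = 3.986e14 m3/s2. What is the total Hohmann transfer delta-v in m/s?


V1 = sqrt(mu/r1) = 7679.97 m/s
dV1 = V1*(sqrt(2*r2/(r1+r2)) - 1) = 2324.52 m/s
V2 = sqrt(mu/r2) = 3245.46 m/s
dV2 = V2*(1 - sqrt(2*r1/(r1+r2))) = 1458.86 m/s
Total dV = 3783 m/s

3783 m/s


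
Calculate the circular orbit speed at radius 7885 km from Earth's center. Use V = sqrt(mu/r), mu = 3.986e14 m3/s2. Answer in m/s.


V = sqrt(3.986e14 / 7885000) = 7110 m/s

7110 m/s


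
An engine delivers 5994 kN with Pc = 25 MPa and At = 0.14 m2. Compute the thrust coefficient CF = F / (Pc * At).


CF = 5994000 / (25e6 * 0.14) = 1.71

1.71


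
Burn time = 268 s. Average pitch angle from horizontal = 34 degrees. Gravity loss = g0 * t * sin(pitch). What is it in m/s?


GL = 9.81 * 268 * sin(34 deg) = 1470 m/s

1470 m/s


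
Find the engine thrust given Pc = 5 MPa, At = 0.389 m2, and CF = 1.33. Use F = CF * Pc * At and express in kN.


F = 1.33 * 5e6 * 0.389 = 2.5868e+06 N = 2586.8 kN

2586.8 kN


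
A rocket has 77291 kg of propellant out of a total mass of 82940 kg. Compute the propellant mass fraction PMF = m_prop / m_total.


PMF = 77291 / 82940 = 0.932

0.932


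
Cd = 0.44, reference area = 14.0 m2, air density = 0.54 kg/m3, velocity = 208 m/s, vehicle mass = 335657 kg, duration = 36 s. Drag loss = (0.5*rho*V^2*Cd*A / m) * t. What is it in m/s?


D = 0.5 * 0.54 * 208^2 * 0.44 * 14.0 = 71956.68 N
a = 71956.68 / 335657 = 0.2144 m/s2
dV = 0.2144 * 36 = 7.7 m/s

7.7 m/s


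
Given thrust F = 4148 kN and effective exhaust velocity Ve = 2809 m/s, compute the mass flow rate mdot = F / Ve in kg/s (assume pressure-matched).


mdot = F / Ve = 4148000 / 2809 = 1476.7 kg/s

1476.7 kg/s


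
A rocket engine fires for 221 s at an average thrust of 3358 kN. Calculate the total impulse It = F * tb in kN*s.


It = 3358 * 221 = 742118 kN*s

742118 kN*s


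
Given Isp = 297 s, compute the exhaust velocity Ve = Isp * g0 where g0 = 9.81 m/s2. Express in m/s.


Ve = Isp * g0 = 297 * 9.81 = 2913.6 m/s

2913.6 m/s


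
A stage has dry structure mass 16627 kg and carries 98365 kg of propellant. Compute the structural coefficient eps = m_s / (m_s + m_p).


eps = 16627 / (16627 + 98365) = 0.1446

0.1446


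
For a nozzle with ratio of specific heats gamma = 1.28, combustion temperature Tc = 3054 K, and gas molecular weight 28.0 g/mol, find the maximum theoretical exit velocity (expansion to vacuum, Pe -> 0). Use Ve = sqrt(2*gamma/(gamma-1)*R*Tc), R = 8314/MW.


R = 8314 / 28.0 = 296.93 J/(kg.K)
Ve = sqrt(2 * 1.28 / (1.28 - 1) * 296.93 * 3054) = 2879 m/s

2879 m/s


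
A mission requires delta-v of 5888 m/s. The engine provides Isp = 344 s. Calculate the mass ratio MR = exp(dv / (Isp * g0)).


Ve = 344 * 9.81 = 3374.64 m/s
MR = exp(5888 / 3374.64) = 5.725

5.725


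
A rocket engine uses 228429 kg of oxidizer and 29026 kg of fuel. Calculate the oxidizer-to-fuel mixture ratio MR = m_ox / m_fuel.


MR = 228429 / 29026 = 7.87

7.87


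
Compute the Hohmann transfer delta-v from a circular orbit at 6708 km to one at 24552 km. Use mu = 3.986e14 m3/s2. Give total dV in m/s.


V1 = sqrt(mu/r1) = 7708.54 m/s
dV1 = V1*(sqrt(2*r2/(r1+r2)) - 1) = 1952.77 m/s
V2 = sqrt(mu/r2) = 4029.26 m/s
dV2 = V2*(1 - sqrt(2*r1/(r1+r2))) = 1389.63 m/s
Total dV = 3342 m/s

3342 m/s


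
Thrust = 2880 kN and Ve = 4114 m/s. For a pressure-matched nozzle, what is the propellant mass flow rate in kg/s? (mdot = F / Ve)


mdot = F / Ve = 2880000 / 4114 = 700.0 kg/s

700.0 kg/s


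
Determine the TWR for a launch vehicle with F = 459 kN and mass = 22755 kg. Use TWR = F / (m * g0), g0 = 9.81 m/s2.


TWR = 459000 / (22755 * 9.81) = 2.06

2.06


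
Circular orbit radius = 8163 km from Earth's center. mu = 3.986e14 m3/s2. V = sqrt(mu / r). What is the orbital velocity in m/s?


V = sqrt(3.986e14 / 8163000) = 6988 m/s

6988 m/s


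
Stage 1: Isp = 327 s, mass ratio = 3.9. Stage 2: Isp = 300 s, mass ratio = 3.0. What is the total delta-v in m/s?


dV1 = 327 * 9.81 * ln(3.9) = 4365.8 m/s
dV2 = 300 * 9.81 * ln(3.0) = 3233.2 m/s
Total dV = 4365.8 + 3233.2 = 7599.0 m/s ~ 7599 m/s

7599 m/s


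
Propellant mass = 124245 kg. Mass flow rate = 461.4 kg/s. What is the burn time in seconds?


tb = 124245 / 461.4 = 269.3 s

269.3 s


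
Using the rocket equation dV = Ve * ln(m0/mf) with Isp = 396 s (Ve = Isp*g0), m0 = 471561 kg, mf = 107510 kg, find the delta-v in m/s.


Ve = 396 * 9.81 = 3884.76 m/s
dV = 3884.76 * ln(471561/107510) = 5743 m/s

5743 m/s


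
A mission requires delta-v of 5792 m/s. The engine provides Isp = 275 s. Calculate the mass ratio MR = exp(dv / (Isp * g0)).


Ve = 275 * 9.81 = 2697.75 m/s
MR = exp(5792 / 2697.75) = 8.559

8.559


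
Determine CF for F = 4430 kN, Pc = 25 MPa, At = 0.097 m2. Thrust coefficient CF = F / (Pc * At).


CF = 4430000 / (25e6 * 0.097) = 1.83

1.83


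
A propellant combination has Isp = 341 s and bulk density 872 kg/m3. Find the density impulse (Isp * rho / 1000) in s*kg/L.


rho*Isp = 341 * 872 / 1000 = 297 s*kg/L

297 s*kg/L


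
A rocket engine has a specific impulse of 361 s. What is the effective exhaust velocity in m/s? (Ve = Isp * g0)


Ve = Isp * g0 = 361 * 9.81 = 3541.4 m/s

3541.4 m/s


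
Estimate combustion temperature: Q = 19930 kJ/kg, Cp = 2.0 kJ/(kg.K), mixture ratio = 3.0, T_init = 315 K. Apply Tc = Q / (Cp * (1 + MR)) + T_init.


Tc = 19930 / (2.0 * (1 + 3.0)) + 315 = 2806 K

2806 K


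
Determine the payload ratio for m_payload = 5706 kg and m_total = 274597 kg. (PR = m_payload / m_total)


PR = 5706 / 274597 = 0.0208

0.0208


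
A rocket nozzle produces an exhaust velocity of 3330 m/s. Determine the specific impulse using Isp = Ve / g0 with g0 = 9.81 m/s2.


Isp = Ve / g0 = 3330 / 9.81 = 339.4 s

339.4 s


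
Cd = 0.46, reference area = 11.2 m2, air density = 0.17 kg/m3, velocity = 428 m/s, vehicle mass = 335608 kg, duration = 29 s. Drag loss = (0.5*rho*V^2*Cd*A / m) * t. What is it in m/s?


D = 0.5 * 0.17 * 428^2 * 0.46 * 11.2 = 80219.94 N
a = 80219.94 / 335608 = 0.239 m/s2
dV = 0.239 * 29 = 6.9 m/s

6.9 m/s


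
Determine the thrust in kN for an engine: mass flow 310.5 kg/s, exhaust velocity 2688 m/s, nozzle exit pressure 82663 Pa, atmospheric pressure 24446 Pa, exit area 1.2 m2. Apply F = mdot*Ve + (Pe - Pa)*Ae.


F = 310.5 * 2688 + (82663 - 24446) * 1.2 = 904484.0 N = 904.5 kN

904.5 kN


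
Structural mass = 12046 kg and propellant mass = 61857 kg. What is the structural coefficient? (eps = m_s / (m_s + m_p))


eps = 12046 / (12046 + 61857) = 0.163

0.163


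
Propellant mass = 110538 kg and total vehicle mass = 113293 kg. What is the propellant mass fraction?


PMF = 110538 / 113293 = 0.976

0.976


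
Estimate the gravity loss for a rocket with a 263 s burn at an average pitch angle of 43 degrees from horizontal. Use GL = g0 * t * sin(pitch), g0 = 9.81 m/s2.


GL = 9.81 * 263 * sin(43 deg) = 1760 m/s

1760 m/s


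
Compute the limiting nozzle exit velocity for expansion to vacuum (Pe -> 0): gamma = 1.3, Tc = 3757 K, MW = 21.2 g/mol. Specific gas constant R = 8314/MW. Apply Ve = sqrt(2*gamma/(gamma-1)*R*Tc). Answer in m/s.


R = 8314 / 21.2 = 392.17 J/(kg.K)
Ve = sqrt(2 * 1.3 / (1.3 - 1) * 392.17 * 3757) = 3573 m/s

3573 m/s


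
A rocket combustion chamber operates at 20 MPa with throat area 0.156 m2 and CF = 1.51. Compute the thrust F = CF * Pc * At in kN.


F = 1.51 * 20e6 * 0.156 = 4.7112e+06 N = 4711.2 kN

4711.2 kN


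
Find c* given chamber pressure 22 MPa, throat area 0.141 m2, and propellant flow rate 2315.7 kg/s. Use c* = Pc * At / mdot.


c* = 22e6 * 0.141 / 2315.7 = 1340 m/s

1340 m/s


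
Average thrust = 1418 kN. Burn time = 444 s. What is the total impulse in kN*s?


It = 1418 * 444 = 629592 kN*s

629592 kN*s


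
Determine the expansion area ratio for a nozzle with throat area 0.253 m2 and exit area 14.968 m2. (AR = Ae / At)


AR = 14.968 / 0.253 = 59.2

59.2


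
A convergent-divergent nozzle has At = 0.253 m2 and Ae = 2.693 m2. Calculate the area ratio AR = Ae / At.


AR = 2.693 / 0.253 = 10.6

10.6


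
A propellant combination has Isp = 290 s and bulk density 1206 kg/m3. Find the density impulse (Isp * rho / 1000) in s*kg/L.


rho*Isp = 290 * 1206 / 1000 = 350 s*kg/L

350 s*kg/L


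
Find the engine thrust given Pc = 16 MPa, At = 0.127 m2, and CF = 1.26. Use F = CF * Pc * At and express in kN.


F = 1.26 * 16e6 * 0.127 = 2.5603e+06 N = 2560.3 kN

2560.3 kN


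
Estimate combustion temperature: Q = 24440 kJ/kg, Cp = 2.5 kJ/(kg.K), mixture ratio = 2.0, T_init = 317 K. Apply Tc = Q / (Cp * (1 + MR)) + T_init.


Tc = 24440 / (2.5 * (1 + 2.0)) + 317 = 3576 K

3576 K


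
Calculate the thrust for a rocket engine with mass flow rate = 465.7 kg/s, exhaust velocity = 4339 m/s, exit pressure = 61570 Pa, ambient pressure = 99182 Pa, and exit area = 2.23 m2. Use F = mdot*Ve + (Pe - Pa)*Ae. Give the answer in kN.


F = 465.7 * 4339 + (61570 - 99182) * 2.23 = 1.9368e+06 N = 1936.8 kN

1936.8 kN


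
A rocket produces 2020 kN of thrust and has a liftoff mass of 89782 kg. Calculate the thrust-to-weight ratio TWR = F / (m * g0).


TWR = 2020000 / (89782 * 9.81) = 2.29

2.29


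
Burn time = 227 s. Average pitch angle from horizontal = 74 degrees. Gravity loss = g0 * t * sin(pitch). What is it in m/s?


GL = 9.81 * 227 * sin(74 deg) = 2141 m/s

2141 m/s


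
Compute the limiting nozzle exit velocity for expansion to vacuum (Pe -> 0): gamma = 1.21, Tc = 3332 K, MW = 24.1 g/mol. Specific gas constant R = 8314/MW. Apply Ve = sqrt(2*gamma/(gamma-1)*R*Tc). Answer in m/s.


R = 8314 / 24.1 = 344.98 J/(kg.K)
Ve = sqrt(2 * 1.21 / (1.21 - 1) * 344.98 * 3332) = 3640 m/s

3640 m/s


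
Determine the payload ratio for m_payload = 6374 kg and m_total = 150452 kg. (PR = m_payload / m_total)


PR = 6374 / 150452 = 0.0424

0.0424


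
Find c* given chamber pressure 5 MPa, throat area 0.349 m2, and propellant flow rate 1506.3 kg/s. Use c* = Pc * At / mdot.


c* = 5e6 * 0.349 / 1506.3 = 1158 m/s

1158 m/s


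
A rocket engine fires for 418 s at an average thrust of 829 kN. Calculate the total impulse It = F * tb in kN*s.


It = 829 * 418 = 346522 kN*s

346522 kN*s


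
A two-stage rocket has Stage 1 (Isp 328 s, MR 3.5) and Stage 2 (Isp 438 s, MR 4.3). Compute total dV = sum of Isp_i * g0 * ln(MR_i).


dV1 = 328 * 9.81 * ln(3.5) = 4031.0 m/s
dV2 = 438 * 9.81 * ln(4.3) = 6267.3 m/s
Total dV = 4031.0 + 6267.3 = 10298.3 m/s ~ 10298 m/s

10298 m/s


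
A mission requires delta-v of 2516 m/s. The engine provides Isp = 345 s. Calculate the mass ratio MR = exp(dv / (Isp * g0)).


Ve = 345 * 9.81 = 3384.45 m/s
MR = exp(2516 / 3384.45) = 2.103

2.103


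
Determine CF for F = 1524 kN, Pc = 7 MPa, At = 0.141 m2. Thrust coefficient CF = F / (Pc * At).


CF = 1524000 / (7e6 * 0.141) = 1.54

1.54


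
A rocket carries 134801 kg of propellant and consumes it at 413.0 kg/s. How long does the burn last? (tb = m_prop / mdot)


tb = 134801 / 413.0 = 326.4 s

326.4 s


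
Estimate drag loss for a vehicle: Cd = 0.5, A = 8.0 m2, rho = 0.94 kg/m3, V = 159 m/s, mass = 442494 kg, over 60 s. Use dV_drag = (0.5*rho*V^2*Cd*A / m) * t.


D = 0.5 * 0.94 * 159^2 * 0.5 * 8.0 = 47528.28 N
a = 47528.28 / 442494 = 0.1074 m/s2
dV = 0.1074 * 60 = 6.4 m/s

6.4 m/s


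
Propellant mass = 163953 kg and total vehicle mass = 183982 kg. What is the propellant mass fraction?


PMF = 163953 / 183982 = 0.891

0.891


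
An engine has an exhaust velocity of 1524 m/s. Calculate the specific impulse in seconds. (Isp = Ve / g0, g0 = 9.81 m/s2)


Isp = Ve / g0 = 1524 / 9.81 = 155.4 s

155.4 s


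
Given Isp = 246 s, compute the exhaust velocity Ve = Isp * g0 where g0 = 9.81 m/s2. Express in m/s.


Ve = Isp * g0 = 246 * 9.81 = 2413.3 m/s

2413.3 m/s


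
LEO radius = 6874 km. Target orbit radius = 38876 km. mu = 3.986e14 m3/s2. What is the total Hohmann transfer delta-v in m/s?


V1 = sqrt(mu/r1) = 7614.89 m/s
dV1 = V1*(sqrt(2*r2/(r1+r2)) - 1) = 2312.24 m/s
V2 = sqrt(mu/r2) = 3202.05 m/s
dV2 = V2*(1 - sqrt(2*r1/(r1+r2))) = 1446.75 m/s
Total dV = 3759 m/s

3759 m/s


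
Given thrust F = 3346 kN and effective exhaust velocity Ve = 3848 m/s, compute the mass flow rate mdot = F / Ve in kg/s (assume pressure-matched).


mdot = F / Ve = 3346000 / 3848 = 869.5 kg/s

869.5 kg/s


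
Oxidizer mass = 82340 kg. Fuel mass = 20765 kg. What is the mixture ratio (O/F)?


MR = 82340 / 20765 = 3.97

3.97


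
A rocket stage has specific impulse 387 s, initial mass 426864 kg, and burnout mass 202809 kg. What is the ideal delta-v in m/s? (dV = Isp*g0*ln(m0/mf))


Ve = 387 * 9.81 = 3796.47 m/s
dV = 3796.47 * ln(426864/202809) = 2825 m/s

2825 m/s


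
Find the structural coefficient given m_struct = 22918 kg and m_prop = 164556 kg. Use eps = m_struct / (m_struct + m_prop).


eps = 22918 / (22918 + 164556) = 0.1222

0.1222


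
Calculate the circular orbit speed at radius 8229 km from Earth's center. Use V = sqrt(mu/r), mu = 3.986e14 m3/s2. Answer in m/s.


V = sqrt(3.986e14 / 8229000) = 6960 m/s

6960 m/s


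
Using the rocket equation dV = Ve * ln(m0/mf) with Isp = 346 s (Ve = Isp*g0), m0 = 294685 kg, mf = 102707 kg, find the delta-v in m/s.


Ve = 346 * 9.81 = 3394.26 m/s
dV = 3394.26 * ln(294685/102707) = 3578 m/s

3578 m/s


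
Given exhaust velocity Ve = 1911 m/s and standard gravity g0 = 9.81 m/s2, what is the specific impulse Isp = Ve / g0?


Isp = Ve / g0 = 1911 / 9.81 = 194.8 s

194.8 s


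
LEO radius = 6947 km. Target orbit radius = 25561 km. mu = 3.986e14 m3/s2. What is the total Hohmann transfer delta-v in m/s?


V1 = sqrt(mu/r1) = 7574.78 m/s
dV1 = V1*(sqrt(2*r2/(r1+r2)) - 1) = 1924.24 m/s
V2 = sqrt(mu/r2) = 3948.93 m/s
dV2 = V2*(1 - sqrt(2*r1/(r1+r2))) = 1367.28 m/s
Total dV = 3292 m/s

3292 m/s


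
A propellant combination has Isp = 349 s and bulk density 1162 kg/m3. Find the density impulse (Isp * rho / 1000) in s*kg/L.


rho*Isp = 349 * 1162 / 1000 = 406 s*kg/L

406 s*kg/L


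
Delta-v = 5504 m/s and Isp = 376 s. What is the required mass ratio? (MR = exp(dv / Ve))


Ve = 376 * 9.81 = 3688.56 m/s
MR = exp(5504 / 3688.56) = 4.447

4.447


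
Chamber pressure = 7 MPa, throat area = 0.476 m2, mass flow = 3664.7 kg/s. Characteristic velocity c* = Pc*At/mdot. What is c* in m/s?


c* = 7e6 * 0.476 / 3664.7 = 909 m/s

909 m/s


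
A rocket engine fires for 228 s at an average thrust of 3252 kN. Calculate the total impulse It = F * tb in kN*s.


It = 3252 * 228 = 741456 kN*s

741456 kN*s


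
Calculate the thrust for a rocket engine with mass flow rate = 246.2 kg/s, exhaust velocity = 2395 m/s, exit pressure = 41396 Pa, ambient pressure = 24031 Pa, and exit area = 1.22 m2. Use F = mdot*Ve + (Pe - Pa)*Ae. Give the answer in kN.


F = 246.2 * 2395 + (41396 - 24031) * 1.22 = 610834.0 N = 610.8 kN

610.8 kN


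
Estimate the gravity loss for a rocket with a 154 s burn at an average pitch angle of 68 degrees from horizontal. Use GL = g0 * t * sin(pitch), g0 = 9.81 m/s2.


GL = 9.81 * 154 * sin(68 deg) = 1401 m/s

1401 m/s


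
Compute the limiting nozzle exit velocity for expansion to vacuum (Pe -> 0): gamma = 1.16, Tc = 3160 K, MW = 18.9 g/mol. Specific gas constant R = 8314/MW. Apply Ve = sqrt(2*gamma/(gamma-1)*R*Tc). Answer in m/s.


R = 8314 / 18.9 = 439.89 J/(kg.K)
Ve = sqrt(2 * 1.16 / (1.16 - 1) * 439.89 * 3160) = 4490 m/s

4490 m/s


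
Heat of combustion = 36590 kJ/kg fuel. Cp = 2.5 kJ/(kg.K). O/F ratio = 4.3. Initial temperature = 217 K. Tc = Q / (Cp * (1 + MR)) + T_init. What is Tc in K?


Tc = 36590 / (2.5 * (1 + 4.3)) + 217 = 2979 K

2979 K


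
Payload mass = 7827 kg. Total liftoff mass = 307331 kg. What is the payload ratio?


PR = 7827 / 307331 = 0.0255

0.0255


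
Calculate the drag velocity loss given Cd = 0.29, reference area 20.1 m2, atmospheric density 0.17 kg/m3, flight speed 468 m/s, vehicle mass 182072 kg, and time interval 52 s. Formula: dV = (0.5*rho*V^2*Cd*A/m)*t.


D = 0.5 * 0.17 * 468^2 * 0.29 * 20.1 = 108518.73 N
a = 108518.73 / 182072 = 0.596 m/s2
dV = 0.596 * 52 = 31.0 m/s

31.0 m/s


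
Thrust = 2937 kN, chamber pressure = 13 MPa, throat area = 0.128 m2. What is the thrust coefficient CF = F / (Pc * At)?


CF = 2937000 / (13e6 * 0.128) = 1.77

1.77


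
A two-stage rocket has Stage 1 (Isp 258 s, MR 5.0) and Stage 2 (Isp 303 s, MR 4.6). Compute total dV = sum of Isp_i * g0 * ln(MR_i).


dV1 = 258 * 9.81 * ln(5.0) = 4073.5 m/s
dV2 = 303 * 9.81 * ln(4.6) = 4536.1 m/s
Total dV = 4073.5 + 4536.1 = 8609.6 m/s ~ 8610 m/s

8610 m/s


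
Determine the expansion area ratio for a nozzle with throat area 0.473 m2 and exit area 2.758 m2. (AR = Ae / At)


AR = 2.758 / 0.473 = 5.8

5.8


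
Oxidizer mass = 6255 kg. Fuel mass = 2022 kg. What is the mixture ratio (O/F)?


MR = 6255 / 2022 = 3.09

3.09


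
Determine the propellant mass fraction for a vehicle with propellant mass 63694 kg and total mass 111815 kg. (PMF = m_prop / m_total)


PMF = 63694 / 111815 = 0.57

0.57


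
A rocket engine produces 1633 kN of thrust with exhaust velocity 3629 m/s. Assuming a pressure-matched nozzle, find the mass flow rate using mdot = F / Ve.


mdot = F / Ve = 1633000 / 3629 = 450.0 kg/s

450.0 kg/s


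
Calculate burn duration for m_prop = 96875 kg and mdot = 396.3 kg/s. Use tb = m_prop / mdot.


tb = 96875 / 396.3 = 244.4 s

244.4 s


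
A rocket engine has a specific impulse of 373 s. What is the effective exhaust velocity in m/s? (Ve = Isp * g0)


Ve = Isp * g0 = 373 * 9.81 = 3659.1 m/s

3659.1 m/s


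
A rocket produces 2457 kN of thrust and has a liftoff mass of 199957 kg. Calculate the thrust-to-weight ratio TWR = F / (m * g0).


TWR = 2457000 / (199957 * 9.81) = 1.25

1.25


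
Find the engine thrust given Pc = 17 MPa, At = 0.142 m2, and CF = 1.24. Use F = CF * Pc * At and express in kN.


F = 1.24 * 17e6 * 0.142 = 2.9934e+06 N = 2993.4 kN

2993.4 kN


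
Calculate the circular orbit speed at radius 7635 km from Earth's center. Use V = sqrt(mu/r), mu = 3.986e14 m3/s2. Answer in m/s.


V = sqrt(3.986e14 / 7635000) = 7225 m/s

7225 m/s


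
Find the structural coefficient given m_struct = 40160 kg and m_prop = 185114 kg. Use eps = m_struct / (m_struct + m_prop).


eps = 40160 / (40160 + 185114) = 0.1783

0.1783


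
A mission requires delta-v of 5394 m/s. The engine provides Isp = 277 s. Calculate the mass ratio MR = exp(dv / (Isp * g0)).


Ve = 277 * 9.81 = 2717.37 m/s
MR = exp(5394 / 2717.37) = 7.279

7.279


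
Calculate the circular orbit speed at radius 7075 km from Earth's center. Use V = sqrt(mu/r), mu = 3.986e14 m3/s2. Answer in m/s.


V = sqrt(3.986e14 / 7075000) = 7506 m/s

7506 m/s


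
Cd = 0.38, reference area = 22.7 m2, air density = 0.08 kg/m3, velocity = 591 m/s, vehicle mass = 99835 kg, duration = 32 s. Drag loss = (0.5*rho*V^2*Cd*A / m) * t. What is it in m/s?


D = 0.5 * 0.08 * 591^2 * 0.38 * 22.7 = 120515.92 N
a = 120515.92 / 99835 = 1.2072 m/s2
dV = 1.2072 * 32 = 38.6 m/s

38.6 m/s


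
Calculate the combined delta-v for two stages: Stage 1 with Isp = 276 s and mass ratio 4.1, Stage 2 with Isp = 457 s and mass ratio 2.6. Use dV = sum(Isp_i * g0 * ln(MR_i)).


dV1 = 276 * 9.81 * ln(4.1) = 3820.3 m/s
dV2 = 457 * 9.81 * ln(2.6) = 4283.7 m/s
Total dV = 3820.3 + 4283.7 = 8104.0 m/s ~ 8104 m/s

8104 m/s


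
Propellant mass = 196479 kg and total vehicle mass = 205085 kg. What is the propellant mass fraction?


PMF = 196479 / 205085 = 0.958

0.958


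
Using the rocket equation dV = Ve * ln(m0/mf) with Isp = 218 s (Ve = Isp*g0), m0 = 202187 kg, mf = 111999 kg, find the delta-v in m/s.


Ve = 218 * 9.81 = 2138.58 m/s
dV = 2138.58 * ln(202187/111999) = 1263 m/s

1263 m/s


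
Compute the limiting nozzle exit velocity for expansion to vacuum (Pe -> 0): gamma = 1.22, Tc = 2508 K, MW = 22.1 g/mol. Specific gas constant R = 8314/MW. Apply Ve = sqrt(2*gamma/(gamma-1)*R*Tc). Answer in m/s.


R = 8314 / 22.1 = 376.2 J/(kg.K)
Ve = sqrt(2 * 1.22 / (1.22 - 1) * 376.2 * 2508) = 3235 m/s

3235 m/s


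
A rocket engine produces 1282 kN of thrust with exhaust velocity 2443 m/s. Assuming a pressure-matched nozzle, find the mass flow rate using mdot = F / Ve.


mdot = F / Ve = 1282000 / 2443 = 524.8 kg/s

524.8 kg/s


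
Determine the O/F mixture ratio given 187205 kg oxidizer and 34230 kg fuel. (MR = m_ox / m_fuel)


MR = 187205 / 34230 = 5.47

5.47


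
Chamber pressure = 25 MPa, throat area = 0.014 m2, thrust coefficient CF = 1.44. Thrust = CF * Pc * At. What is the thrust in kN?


F = 1.44 * 25e6 * 0.014 = 504000.0 N = 504.0 kN

504.0 kN


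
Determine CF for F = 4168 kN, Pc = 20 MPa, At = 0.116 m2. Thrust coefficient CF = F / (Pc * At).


CF = 4168000 / (20e6 * 0.116) = 1.8

1.8


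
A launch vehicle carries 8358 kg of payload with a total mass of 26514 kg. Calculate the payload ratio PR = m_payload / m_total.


PR = 8358 / 26514 = 0.3152

0.3152


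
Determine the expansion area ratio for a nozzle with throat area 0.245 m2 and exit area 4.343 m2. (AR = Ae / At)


AR = 4.343 / 0.245 = 17.7

17.7


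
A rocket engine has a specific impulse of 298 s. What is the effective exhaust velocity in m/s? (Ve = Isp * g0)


Ve = Isp * g0 = 298 * 9.81 = 2923.4 m/s

2923.4 m/s


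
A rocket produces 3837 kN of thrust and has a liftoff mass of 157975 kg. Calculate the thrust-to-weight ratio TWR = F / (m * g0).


TWR = 3837000 / (157975 * 9.81) = 2.48

2.48


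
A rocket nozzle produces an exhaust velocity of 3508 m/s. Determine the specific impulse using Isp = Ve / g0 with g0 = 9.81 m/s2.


Isp = Ve / g0 = 3508 / 9.81 = 357.6 s

357.6 s


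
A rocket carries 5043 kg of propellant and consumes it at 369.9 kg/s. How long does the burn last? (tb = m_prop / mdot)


tb = 5043 / 369.9 = 13.6 s

13.6 s


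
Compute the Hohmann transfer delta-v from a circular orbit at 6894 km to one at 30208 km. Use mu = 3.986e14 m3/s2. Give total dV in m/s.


V1 = sqrt(mu/r1) = 7603.84 m/s
dV1 = V1*(sqrt(2*r2/(r1+r2)) - 1) = 2099.26 m/s
V2 = sqrt(mu/r2) = 3632.52 m/s
dV2 = V2*(1 - sqrt(2*r1/(r1+r2))) = 1418.1 m/s
Total dV = 3517 m/s

3517 m/s


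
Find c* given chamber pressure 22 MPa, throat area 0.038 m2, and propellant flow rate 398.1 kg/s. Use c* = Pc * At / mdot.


c* = 22e6 * 0.038 / 398.1 = 2100 m/s

2100 m/s


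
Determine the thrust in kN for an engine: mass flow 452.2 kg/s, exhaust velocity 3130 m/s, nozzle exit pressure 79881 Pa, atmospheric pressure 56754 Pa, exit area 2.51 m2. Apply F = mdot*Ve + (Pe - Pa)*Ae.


F = 452.2 * 3130 + (79881 - 56754) * 2.51 = 1.4734e+06 N = 1473.4 kN

1473.4 kN


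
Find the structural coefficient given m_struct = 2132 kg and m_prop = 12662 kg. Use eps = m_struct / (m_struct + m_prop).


eps = 2132 / (2132 + 12662) = 0.1441

0.1441


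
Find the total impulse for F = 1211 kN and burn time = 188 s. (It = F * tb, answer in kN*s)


It = 1211 * 188 = 227668 kN*s

227668 kN*s


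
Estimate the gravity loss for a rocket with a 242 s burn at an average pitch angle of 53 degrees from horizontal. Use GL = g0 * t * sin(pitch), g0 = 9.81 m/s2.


GL = 9.81 * 242 * sin(53 deg) = 1896 m/s

1896 m/s


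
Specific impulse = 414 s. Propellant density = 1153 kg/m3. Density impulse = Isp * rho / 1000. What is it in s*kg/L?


rho*Isp = 414 * 1153 / 1000 = 477 s*kg/L

477 s*kg/L


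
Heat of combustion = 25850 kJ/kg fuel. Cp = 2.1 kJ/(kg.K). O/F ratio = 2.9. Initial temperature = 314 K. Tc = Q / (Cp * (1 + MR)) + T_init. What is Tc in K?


Tc = 25850 / (2.1 * (1 + 2.9)) + 314 = 3470 K

3470 K


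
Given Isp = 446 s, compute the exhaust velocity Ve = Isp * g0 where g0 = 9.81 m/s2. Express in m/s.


Ve = Isp * g0 = 446 * 9.81 = 4375.3 m/s

4375.3 m/s


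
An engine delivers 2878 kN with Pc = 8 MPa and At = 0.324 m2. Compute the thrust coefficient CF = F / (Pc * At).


CF = 2878000 / (8e6 * 0.324) = 1.11

1.11


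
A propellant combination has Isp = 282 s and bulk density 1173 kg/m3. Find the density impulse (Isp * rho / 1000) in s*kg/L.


rho*Isp = 282 * 1173 / 1000 = 331 s*kg/L

331 s*kg/L


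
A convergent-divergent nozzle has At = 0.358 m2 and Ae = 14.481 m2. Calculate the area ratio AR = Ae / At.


AR = 14.481 / 0.358 = 40.4

40.4


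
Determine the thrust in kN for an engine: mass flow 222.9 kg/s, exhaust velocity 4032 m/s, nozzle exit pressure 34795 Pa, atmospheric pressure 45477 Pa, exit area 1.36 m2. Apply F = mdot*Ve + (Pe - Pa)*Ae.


F = 222.9 * 4032 + (34795 - 45477) * 1.36 = 884205.0 N = 884.2 kN

884.2 kN


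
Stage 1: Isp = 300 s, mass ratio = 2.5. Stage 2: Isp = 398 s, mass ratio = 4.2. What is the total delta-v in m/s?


dV1 = 300 * 9.81 * ln(2.5) = 2696.6 m/s
dV2 = 398 * 9.81 * ln(4.2) = 5603.1 m/s
Total dV = 2696.6 + 5603.1 = 8299.7 m/s ~ 8300 m/s

8300 m/s


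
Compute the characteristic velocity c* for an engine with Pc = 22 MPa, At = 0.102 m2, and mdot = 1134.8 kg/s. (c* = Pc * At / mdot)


c* = 22e6 * 0.102 / 1134.8 = 1977 m/s

1977 m/s


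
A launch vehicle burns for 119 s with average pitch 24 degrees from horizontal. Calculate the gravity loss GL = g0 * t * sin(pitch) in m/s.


GL = 9.81 * 119 * sin(24 deg) = 475 m/s

475 m/s


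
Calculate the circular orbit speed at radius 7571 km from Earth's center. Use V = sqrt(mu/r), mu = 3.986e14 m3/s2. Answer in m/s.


V = sqrt(3.986e14 / 7571000) = 7256 m/s

7256 m/s


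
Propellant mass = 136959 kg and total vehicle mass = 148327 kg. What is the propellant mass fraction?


PMF = 136959 / 148327 = 0.923

0.923


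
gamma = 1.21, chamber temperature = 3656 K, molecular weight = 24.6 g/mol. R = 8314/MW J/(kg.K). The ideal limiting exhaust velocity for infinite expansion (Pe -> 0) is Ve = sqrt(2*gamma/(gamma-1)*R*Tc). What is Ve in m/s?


R = 8314 / 24.6 = 337.97 J/(kg.K)
Ve = sqrt(2 * 1.21 / (1.21 - 1) * 337.97 * 3656) = 3773 m/s

3773 m/s


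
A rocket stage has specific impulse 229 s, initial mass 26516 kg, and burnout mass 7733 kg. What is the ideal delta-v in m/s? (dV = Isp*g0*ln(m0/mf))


Ve = 229 * 9.81 = 2246.49 m/s
dV = 2246.49 * ln(26516/7733) = 2768 m/s

2768 m/s


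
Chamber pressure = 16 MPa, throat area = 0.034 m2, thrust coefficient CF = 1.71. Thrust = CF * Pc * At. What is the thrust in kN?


F = 1.71 * 16e6 * 0.034 = 930240.0 N = 930.2 kN

930.2 kN


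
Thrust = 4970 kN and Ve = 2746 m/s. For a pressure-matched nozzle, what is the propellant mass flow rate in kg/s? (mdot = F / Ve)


mdot = F / Ve = 4970000 / 2746 = 1809.9 kg/s

1809.9 kg/s


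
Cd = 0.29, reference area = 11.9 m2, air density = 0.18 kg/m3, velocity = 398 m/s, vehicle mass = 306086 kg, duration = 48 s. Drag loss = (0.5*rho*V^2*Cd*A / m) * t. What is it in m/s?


D = 0.5 * 0.18 * 398^2 * 0.29 * 11.9 = 49198.7 N
a = 49198.7 / 306086 = 0.1607 m/s2
dV = 0.1607 * 48 = 7.7 m/s

7.7 m/s


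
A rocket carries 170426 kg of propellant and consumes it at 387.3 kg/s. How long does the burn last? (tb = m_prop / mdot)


tb = 170426 / 387.3 = 440.0 s

440.0 s


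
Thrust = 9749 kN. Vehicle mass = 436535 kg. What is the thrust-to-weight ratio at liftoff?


TWR = 9749000 / (436535 * 9.81) = 2.28

2.28


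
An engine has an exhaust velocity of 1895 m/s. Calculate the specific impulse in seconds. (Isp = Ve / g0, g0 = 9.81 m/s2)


Isp = Ve / g0 = 1895 / 9.81 = 193.2 s

193.2 s


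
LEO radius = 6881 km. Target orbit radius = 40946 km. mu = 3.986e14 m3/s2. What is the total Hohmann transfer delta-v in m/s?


V1 = sqrt(mu/r1) = 7611.02 m/s
dV1 = V1*(sqrt(2*r2/(r1+r2)) - 1) = 2348.24 m/s
V2 = sqrt(mu/r2) = 3120.06 m/s
dV2 = V2*(1 - sqrt(2*r1/(r1+r2))) = 1446.4 m/s
Total dV = 3795 m/s

3795 m/s


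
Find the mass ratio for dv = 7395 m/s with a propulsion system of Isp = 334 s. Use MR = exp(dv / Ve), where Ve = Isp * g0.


Ve = 334 * 9.81 = 3276.54 m/s
MR = exp(7395 / 3276.54) = 9.554

9.554


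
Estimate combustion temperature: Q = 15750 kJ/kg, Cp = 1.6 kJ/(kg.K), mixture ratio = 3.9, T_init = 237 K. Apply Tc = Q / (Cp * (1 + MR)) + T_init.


Tc = 15750 / (1.6 * (1 + 3.9)) + 237 = 2246 K

2246 K


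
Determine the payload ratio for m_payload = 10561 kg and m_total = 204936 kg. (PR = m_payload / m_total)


PR = 10561 / 204936 = 0.0515

0.0515


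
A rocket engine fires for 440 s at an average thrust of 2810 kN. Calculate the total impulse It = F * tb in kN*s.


It = 2810 * 440 = 1236400 kN*s

1236400 kN*s


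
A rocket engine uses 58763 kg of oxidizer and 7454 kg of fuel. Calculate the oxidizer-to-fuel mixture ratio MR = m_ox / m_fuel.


MR = 58763 / 7454 = 7.88

7.88


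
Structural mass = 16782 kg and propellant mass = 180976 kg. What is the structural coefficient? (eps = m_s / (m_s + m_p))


eps = 16782 / (16782 + 180976) = 0.0849

0.0849


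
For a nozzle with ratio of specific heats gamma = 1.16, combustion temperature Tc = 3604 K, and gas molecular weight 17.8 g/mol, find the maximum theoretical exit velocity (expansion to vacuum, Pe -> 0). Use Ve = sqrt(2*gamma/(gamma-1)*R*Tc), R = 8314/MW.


R = 8314 / 17.8 = 467.08 J/(kg.K)
Ve = sqrt(2 * 1.16 / (1.16 - 1) * 467.08 * 3604) = 4941 m/s

4941 m/s


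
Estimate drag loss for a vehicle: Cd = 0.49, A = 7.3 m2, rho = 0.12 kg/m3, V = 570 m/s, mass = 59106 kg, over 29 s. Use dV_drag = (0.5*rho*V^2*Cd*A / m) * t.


D = 0.5 * 0.12 * 570^2 * 0.49 * 7.3 = 69730.04 N
a = 69730.04 / 59106 = 1.1797 m/s2
dV = 1.1797 * 29 = 34.2 m/s

34.2 m/s


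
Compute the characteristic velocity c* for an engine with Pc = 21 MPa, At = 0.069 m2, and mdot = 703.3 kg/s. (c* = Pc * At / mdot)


c* = 21e6 * 0.069 / 703.3 = 2060 m/s

2060 m/s


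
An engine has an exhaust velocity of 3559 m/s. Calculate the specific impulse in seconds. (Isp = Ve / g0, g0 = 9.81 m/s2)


Isp = Ve / g0 = 3559 / 9.81 = 362.8 s

362.8 s


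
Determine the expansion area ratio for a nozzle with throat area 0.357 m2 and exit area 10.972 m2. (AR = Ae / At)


AR = 10.972 / 0.357 = 30.7

30.7


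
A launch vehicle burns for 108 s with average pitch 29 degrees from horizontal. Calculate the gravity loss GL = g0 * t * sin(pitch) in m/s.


GL = 9.81 * 108 * sin(29 deg) = 514 m/s

514 m/s


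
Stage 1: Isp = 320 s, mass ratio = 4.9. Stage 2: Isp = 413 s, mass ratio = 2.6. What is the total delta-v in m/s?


dV1 = 320 * 9.81 * ln(4.9) = 4988.9 m/s
dV2 = 413 * 9.81 * ln(2.6) = 3871.3 m/s
Total dV = 4988.9 + 3871.3 = 8860.2 m/s ~ 8860 m/s

8860 m/s
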